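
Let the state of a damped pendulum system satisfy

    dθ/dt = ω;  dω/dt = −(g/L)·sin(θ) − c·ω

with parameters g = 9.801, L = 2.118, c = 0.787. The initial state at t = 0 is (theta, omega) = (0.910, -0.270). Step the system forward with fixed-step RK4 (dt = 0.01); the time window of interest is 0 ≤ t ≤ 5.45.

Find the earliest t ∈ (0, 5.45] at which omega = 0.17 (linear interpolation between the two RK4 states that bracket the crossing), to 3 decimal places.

t = 1.549

t=0.000: state=(0.910, -0.270)
step 1 (dt=0.01): k1=(-0.270, -3.441), k2=(-0.287, -3.424), k3=(-0.287, -3.423), k4=(-0.304, -3.406); state += dt/6·(k1+2k2+2k3+k4)
t=0.010: state=(0.907, -0.304)
t=0.020: state=(0.904, -0.338)
t=0.030: state=(0.900, -0.372)
continuing one RK4 step at a time; state shown every 20 steps (Δt=0.2):
t=0.200: state=(0.792, -0.879)
t=0.400: state=(0.571, -1.292)
t=0.600: state=(0.292, -1.460)
t=0.800: state=(0.005, -1.369)
t=1.000: state=(-0.241, -1.062)
t=1.200: state=(-0.411, -0.625)
t=1.400: state=(-0.489, -0.155)
t=1.540: state=(-0.489, 0.152)
next step: t=1.550: state=(-0.488, 0.172) — omega has crossed 0.17
linear interpolation between t=1.540 (0.15167) and t=1.550 (0.17210) → t≈1.549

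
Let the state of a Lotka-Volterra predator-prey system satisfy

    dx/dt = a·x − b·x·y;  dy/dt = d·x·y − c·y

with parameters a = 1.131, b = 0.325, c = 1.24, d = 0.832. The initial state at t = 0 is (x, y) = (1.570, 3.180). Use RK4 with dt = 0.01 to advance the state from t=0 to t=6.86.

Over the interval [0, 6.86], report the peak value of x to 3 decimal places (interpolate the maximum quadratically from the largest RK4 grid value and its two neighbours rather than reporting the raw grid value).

t=0.000: state=(1.570, 3.180)
step 1 (dt=0.01): k1=(0.153, 0.211), k2=(0.153, 0.213), k3=(0.153, 0.213), k4=(0.152, 0.215); state += dt/6·(k1+2k2+2k3+k4)
t=0.010: state=(1.572, 3.182)
t=0.020: state=(1.573, 3.184)
t=0.030: state=(1.575, 3.187)
continuing one RK4 step at a time; state shown every 25 steps (Δt=0.25):
t=0.250: state=(1.605, 3.245)
t=0.500: state=(1.630, 3.333)
t=0.750: state=(1.643, 3.436)
t=1.000: state=(1.641, 3.547)
t=1.250: state=(1.625, 3.655)
t=1.500: state=(1.596, 3.749)
t=1.750: state=(1.557, 3.817)
t=2.000: state=(1.512, 3.852)
t=2.250: state=(1.467, 3.851)
t=2.500: state=(1.425, 3.816)
t=2.750: state=(1.390, 3.750)
t=3.000: state=(1.365, 3.662)
t=3.250: state=(1.350, 3.562)
t=3.500: state=(1.347, 3.457)
t=3.750: state=(1.355, 3.358)
t=4.000: state=(1.373, 3.270)
t=4.250: state=(1.401, 3.200)
t=4.500: state=(1.436, 3.153)
t=4.750: state=(1.477, 3.130)
t=5.000: state=(1.519, 3.135)
t=5.250: state=(1.561, 3.168)
t=5.500: state=(1.597, 3.227)
t=5.750: state=(1.625, 3.310)
t=6.000: state=(1.641, 3.410)
t=6.250: state=(1.643, 3.521)
t=6.500: state=(1.630, 3.630)
t=6.750: state=(1.604, 3.728)
t=6.860: state=(1.589, 3.764)
largest grid value and its neighbours: x(6.150)=1.64403, x(6.160)=1.64404, x(6.170)=1.64403
parabola through these three points peaks at t≈6.159 with x≈1.64404

max x = 1.644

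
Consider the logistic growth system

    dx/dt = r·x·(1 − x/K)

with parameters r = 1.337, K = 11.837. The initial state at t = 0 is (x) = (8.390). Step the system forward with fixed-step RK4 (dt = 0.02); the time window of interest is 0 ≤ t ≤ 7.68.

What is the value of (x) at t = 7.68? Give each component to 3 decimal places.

t=0.000: state=(8.390)
step 1 (dt=0.02): k1=(3.267), k2=(3.248), k3=(3.248), k4=(3.230); state += dt/6·(k1+2k2+2k3+k4)
t=0.020: state=(8.455)
t=0.040: state=(8.519)
t=0.060: state=(8.583)
continuing one RK4 step at a time; state shown every 25 steps (Δt=0.5):
t=0.500: state=(9.778)
t=1.000: state=(10.684)
t=1.500: state=(11.217)
t=2.000: state=(11.511)
t=2.500: state=(11.668)
t=3.000: state=(11.750)
t=3.500: state=(11.792)
t=4.000: state=(11.814)
t=4.500: state=(11.825)
t=5.000: state=(11.831)
t=5.500: state=(11.834)
t=6.000: state=(11.835)
t=6.500: state=(11.836)
t=7.000: state=(11.837)
t=7.500: state=(11.837)
t=7.680: state=(11.837)

(x) = (11.837)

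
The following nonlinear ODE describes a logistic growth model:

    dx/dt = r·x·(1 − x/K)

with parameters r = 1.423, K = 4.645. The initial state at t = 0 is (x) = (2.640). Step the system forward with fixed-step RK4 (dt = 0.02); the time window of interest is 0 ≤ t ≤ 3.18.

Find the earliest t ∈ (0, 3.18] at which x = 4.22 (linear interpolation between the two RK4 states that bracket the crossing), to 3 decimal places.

t = 1.420

t=0.000: state=(2.640)
step 1 (dt=0.02): k1=(1.622), k2=(1.618), k3=(1.618), k4=(1.615); state += dt/6·(k1+2k2+2k3+k4)
t=0.020: state=(2.672)
t=0.040: state=(2.705)
t=0.060: state=(2.737)
continuing one RK4 step at a time; state shown every 10 steps (Δt=0.2):
t=0.200: state=(2.956)
t=0.400: state=(3.249)
t=0.600: state=(3.510)
t=0.800: state=(3.736)
t=1.000: state=(3.926)
t=1.200: state=(4.083)
t=1.400: state=(4.209)
next step: t=1.420: state=(4.220) — x has crossed 4.22
linear interpolation between t=1.400 (4.20900) and t=1.420 (4.22011) → t≈1.420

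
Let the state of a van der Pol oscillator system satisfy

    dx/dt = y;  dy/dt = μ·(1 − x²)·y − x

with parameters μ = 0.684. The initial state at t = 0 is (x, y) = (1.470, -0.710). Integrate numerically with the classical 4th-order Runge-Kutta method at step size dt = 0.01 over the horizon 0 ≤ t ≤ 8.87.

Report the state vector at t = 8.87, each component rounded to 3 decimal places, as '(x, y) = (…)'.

(x, y) = (-2.004, 0.003)

t=0.000: state=(1.470, -0.710)
step 1 (dt=0.01): k1=(-0.710, -0.906), k2=(-0.715, -0.904), k3=(-0.715, -0.904), k4=(-0.719, -0.902); state += dt/6·(k1+2k2+2k3+k4)
t=0.010: state=(1.463, -0.719)
t=0.020: state=(1.456, -0.728)
t=0.030: state=(1.448, -0.737)
continuing one RK4 step at a time; state shown every 50 steps (Δt=0.5):
t=0.500: state=(1.004, -1.163)
t=1.000: state=(0.280, -1.766)
t=1.500: state=(-0.756, -2.263)
t=2.000: state=(-1.706, -1.242)
t=2.500: state=(-1.955, 0.102)
t=3.000: state=(-1.739, 0.681)
t=3.500: state=(-1.305, 1.055)
t=4.000: state=(-0.663, 1.556)
t=4.500: state=(0.288, 2.242)
t=5.000: state=(1.419, 1.938)
t=5.500: state=(1.978, 0.324)
t=6.000: state=(1.897, -0.510)
t=6.500: state=(1.539, -0.897)
t=7.000: state=(0.996, -1.304)
t=7.500: state=(0.195, -1.939)
t=8.000: state=(-0.921, -2.351)
t=8.500: state=(-1.831, -1.036)
t=8.870: state=(-2.004, 0.003)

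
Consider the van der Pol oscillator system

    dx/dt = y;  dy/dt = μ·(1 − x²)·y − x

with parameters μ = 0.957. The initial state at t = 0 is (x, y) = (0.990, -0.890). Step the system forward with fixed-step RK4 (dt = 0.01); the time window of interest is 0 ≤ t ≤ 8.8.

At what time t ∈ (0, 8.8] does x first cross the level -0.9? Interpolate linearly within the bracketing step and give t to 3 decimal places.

t = 1.133

t=0.000: state=(0.990, -0.890)
step 1 (dt=0.01): k1=(-0.890, -1.007), k2=(-0.895, -1.010), k3=(-0.895, -1.010), k4=(-0.900, -1.013); state += dt/6·(k1+2k2+2k3+k4)
t=0.010: state=(0.981, -0.900)
t=0.020: state=(0.972, -0.910)
t=0.030: state=(0.963, -0.921)
continuing one RK4 step at a time; state shown every 50 steps (Δt=0.5):
t=0.500: state=(0.399, -1.527)
t=1.000: state=(-0.583, -2.355)
t=1.130: state=(-0.893, -2.392)
next step: t=1.140: state=(-0.917, -2.387) — x has crossed -0.9
linear interpolation between t=1.130 (-0.89301) and t=1.140 (-0.91690) → t≈1.133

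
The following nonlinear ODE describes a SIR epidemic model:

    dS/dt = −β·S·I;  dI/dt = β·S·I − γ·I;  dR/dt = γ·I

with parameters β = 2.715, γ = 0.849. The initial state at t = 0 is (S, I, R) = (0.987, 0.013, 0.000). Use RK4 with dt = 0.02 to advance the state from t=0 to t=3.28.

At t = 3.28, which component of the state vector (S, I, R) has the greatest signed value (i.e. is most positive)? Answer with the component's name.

t=0.000: state=(0.987, 0.013, 0.000)
step 1 (dt=0.02): k1=(-0.035, 0.024, 0.011), k2=(-0.035, 0.024, 0.011), k3=(-0.035, 0.024, 0.011), k4=(-0.036, 0.025, 0.011); state += dt/6·(k1+2k2+2k3+k4)
t=0.020: state=(0.986, 0.013, 0.000)
t=0.040: state=(0.986, 0.014, 0.000)
t=0.060: state=(0.985, 0.015, 0.001)
continuing one RK4 step at a time; state shown every 10 steps (Δt=0.2):
t=0.200: state=(0.979, 0.019, 0.003)
t=0.400: state=(0.967, 0.027, 0.006)
t=0.600: state=(0.950, 0.038, 0.012)
t=0.800: state=(0.927, 0.053, 0.020)
t=1.000: state=(0.896, 0.074, 0.030)
t=1.200: state=(0.854, 0.100, 0.045)
t=1.400: state=(0.802, 0.133, 0.065)
t=1.600: state=(0.739, 0.171, 0.091)
t=1.800: state=(0.666, 0.211, 0.123)
t=2.000: state=(0.588, 0.250, 0.162)
t=2.200: state=(0.508, 0.284, 0.208)
t=2.400: state=(0.432, 0.310, 0.258)
t=2.600: state=(0.364, 0.324, 0.312)
t=2.800: state=(0.305, 0.328, 0.368)
t=3.000: state=(0.255, 0.322, 0.423)
t=3.200: state=(0.215, 0.308, 0.476)
t=3.280: state=(0.201, 0.302, 0.497)
compare at T: S=0.201, I=0.302, R=0.497

largest component: R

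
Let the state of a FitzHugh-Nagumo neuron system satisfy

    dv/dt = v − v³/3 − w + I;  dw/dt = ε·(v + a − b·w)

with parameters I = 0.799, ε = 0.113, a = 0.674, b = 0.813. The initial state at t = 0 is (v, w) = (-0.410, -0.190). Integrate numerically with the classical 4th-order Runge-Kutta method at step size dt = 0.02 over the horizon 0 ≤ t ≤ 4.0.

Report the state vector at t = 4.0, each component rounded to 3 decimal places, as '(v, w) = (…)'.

(v, w) = (1.851, 0.627)

t=0.000: state=(-0.410, -0.190)
step 1 (dt=0.02): k1=(0.602, 0.047), k2=(0.607, 0.048), k3=(0.607, 0.048), k4=(0.611, 0.049); state += dt/6·(k1+2k2+2k3+k4)
t=0.020: state=(-0.398, -0.189)
t=0.040: state=(-0.386, -0.188)
t=0.060: state=(-0.373, -0.187)
continuing one RK4 step at a time; state shown every 10 steps (Δt=0.2):
t=0.200: state=(-0.280, -0.179)
t=0.400: state=(-0.126, -0.165)
t=0.600: state=(0.058, -0.148)
t=0.800: state=(0.278, -0.127)
t=1.000: state=(0.537, -0.100)
t=1.200: state=(0.828, -0.068)
t=1.400: state=(1.129, -0.030)
t=1.600: state=(1.406, 0.014)
t=1.800: state=(1.626, 0.063)
t=2.000: state=(1.777, 0.115)
t=2.200: state=(1.867, 0.169)
t=2.400: state=(1.914, 0.224)
t=2.600: state=(1.933, 0.278)
t=2.800: state=(1.936, 0.331)
t=3.000: state=(1.929, 0.384)
t=3.200: state=(1.917, 0.435)
t=3.400: state=(1.903, 0.485)
t=3.600: state=(1.886, 0.533)
t=3.800: state=(1.869, 0.581)
t=4.000: state=(1.851, 0.627)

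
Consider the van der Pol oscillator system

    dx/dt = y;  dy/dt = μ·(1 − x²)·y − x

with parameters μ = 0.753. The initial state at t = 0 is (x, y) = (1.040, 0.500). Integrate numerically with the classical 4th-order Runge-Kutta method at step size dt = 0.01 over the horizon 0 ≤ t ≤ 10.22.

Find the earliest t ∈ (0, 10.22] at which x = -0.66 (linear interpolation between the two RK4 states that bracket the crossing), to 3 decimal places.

t = 2.270

t=0.000: state=(1.040, 0.500)
step 1 (dt=0.01): k1=(0.500, -1.071), k2=(0.495, -1.075), k3=(0.495, -1.075), k4=(0.489, -1.079); state += dt/6·(k1+2k2+2k3+k4)
t=0.010: state=(1.045, 0.489)
t=0.020: state=(1.050, 0.478)
t=0.030: state=(1.055, 0.468)
continuing one RK4 step at a time; state shown every 50 steps (Δt=0.5):
t=0.500: state=(1.147, -0.075)
t=1.000: state=(0.976, -0.600)
t=1.500: state=(0.548, -1.122)
t=2.000: state=(-0.163, -1.724)
t=2.270: state=(-0.660, -1.917)
next step: t=2.280: state=(-0.679, -1.919) — x has crossed -0.66
linear interpolation between t=2.270 (-0.65998) and t=2.280 (-0.67916) → t≈2.270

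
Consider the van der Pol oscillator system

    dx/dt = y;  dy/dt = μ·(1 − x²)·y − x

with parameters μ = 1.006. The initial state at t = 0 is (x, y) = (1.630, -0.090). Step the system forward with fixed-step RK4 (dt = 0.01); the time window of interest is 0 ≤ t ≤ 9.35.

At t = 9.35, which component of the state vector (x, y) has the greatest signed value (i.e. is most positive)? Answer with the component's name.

t=0.000: state=(1.630, -0.090)
step 1 (dt=0.01): k1=(-0.090, -1.480), k2=(-0.097, -1.467), k3=(-0.097, -1.467), k4=(-0.105, -1.455); state += dt/6·(k1+2k2+2k3+k4)
t=0.010: state=(1.629, -0.105)
t=0.020: state=(1.628, -0.119)
t=0.030: state=(1.627, -0.133)
continuing one RK4 step at a time; state shown every 50 steps (Δt=0.5):
t=0.500: state=(1.441, -0.609)
t=1.000: state=(1.038, -1.015)
t=1.500: state=(0.381, -1.688)
t=2.000: state=(-0.707, -2.584)
t=2.500: state=(-1.781, -1.236)
t=3.000: state=(-1.969, 0.206)
t=3.500: state=(-1.750, 0.601)
t=4.000: state=(-1.387, 0.855)
t=4.500: state=(-0.868, 1.274)
t=5.000: state=(-0.038, 2.133)
t=5.500: state=(1.219, 2.505)
t=6.000: state=(1.971, 0.458)
t=6.500: state=(1.929, -0.417)
t=7.000: state=(1.647, -0.689)
t=7.500: state=(1.238, -0.967)
t=8.000: state=(0.638, -1.501)
t=8.500: state=(-0.348, -2.485)
t=9.000: state=(-1.593, -1.900)
t=9.350: state=(-1.979, -0.403)
compare at T: x=-1.979, y=-0.403

largest component: y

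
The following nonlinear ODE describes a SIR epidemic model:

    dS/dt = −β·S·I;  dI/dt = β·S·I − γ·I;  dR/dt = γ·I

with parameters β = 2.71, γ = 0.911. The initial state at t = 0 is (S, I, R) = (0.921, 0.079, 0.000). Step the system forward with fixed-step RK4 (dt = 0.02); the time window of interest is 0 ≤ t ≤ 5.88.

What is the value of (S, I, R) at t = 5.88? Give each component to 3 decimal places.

t=0.000: state=(0.921, 0.079, 0.000)
step 1 (dt=0.02): k1=(-0.197, 0.125, 0.072), k2=(-0.200, 0.127, 0.073), k3=(-0.200, 0.127, 0.073), k4=(-0.203, 0.128, 0.074); state += dt/6·(k1+2k2+2k3+k4)
t=0.020: state=(0.917, 0.082, 0.001)
t=0.040: state=(0.913, 0.084, 0.003)
t=0.060: state=(0.909, 0.087, 0.005)
continuing one RK4 step at a time; state shown every 10 steps (Δt=0.2):
t=0.200: state=(0.876, 0.107, 0.017)
t=0.400: state=(0.819, 0.142, 0.039)
t=0.600: state=(0.751, 0.181, 0.069)
t=0.800: state=(0.673, 0.221, 0.105)
t=1.000: state=(0.591, 0.260, 0.149)
t=1.200: state=(0.509, 0.292, 0.200)
t=1.400: state=(0.431, 0.314, 0.255)
t=1.600: state=(0.363, 0.324, 0.313)
t=1.800: state=(0.304, 0.323, 0.372)
t=2.000: state=(0.256, 0.314, 0.431)
t=2.200: state=(0.217, 0.297, 0.486)
t=2.400: state=(0.186, 0.276, 0.539)
t=2.600: state=(0.161, 0.253, 0.587)
t=2.800: state=(0.141, 0.228, 0.630)
t=3.000: state=(0.126, 0.205, 0.670)
t=3.200: state=(0.113, 0.182, 0.705)
t=3.400: state=(0.103, 0.161, 0.736)
t=3.600: state=(0.095, 0.141, 0.764)
t=3.800: state=(0.088, 0.124, 0.788)
t=4.000: state=(0.083, 0.108, 0.809)
t=4.200: state=(0.079, 0.094, 0.827)
t=4.400: state=(0.075, 0.082, 0.843)
t=4.600: state=(0.072, 0.071, 0.857)
t=4.800: state=(0.069, 0.061, 0.869)
t=5.000: state=(0.067, 0.053, 0.880)
t=5.200: state=(0.065, 0.046, 0.889)
t=5.400: state=(0.064, 0.040, 0.896)
t=5.600: state=(0.063, 0.034, 0.903)
t=5.800: state=(0.062, 0.029, 0.909)
t=5.880: state=(0.061, 0.028, 0.911)

(S, I, R) = (0.061, 0.028, 0.911)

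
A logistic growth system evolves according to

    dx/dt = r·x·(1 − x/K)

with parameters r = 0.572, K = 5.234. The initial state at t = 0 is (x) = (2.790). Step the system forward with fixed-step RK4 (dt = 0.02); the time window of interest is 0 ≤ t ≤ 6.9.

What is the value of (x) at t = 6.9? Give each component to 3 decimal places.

t=0.000: state=(2.790)
step 1 (dt=0.02): k1=(0.745), k2=(0.745), k3=(0.745), k4=(0.745); state += dt/6·(k1+2k2+2k3+k4)
t=0.020: state=(2.805)
t=0.040: state=(2.820)
t=0.060: state=(2.835)
continuing one RK4 step at a time; state shown every 25 steps (Δt=0.5):
t=0.500: state=(3.157)
t=1.000: state=(3.502)
t=1.500: state=(3.816)
t=2.000: state=(4.092)
t=2.500: state=(4.327)
t=3.000: state=(4.522)
t=3.500: state=(4.680)
t=4.000: state=(4.807)
t=4.500: state=(4.906)
t=5.000: state=(4.984)
t=5.500: state=(5.044)
t=6.000: state=(5.090)
t=6.500: state=(5.125)
t=6.900: state=(5.147)

(x) = (5.147)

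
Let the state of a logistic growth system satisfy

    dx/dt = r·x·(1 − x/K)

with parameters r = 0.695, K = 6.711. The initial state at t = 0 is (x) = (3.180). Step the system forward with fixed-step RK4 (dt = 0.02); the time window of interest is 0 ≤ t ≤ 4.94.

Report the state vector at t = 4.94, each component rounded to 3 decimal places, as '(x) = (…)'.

(x) = (6.479)

t=0.000: state=(3.180)
step 1 (dt=0.02): k1=(1.163), k2=(1.163), k3=(1.163), k4=(1.164); state += dt/6·(k1+2k2+2k3+k4)
t=0.020: state=(3.203)
t=0.040: state=(3.227)
t=0.060: state=(3.250)
continuing one RK4 step at a time; state shown every 10 steps (Δt=0.2):
t=0.200: state=(3.413)
t=0.400: state=(3.646)
t=0.600: state=(3.875)
t=0.800: state=(4.100)
t=1.000: state=(4.318)
t=1.200: state=(4.528)
t=1.400: state=(4.727)
t=1.600: state=(4.916)
t=1.800: state=(5.093)
t=2.000: state=(5.257)
t=2.200: state=(5.409)
t=2.400: state=(5.549)
t=2.600: state=(5.676)
t=2.800: state=(5.792)
t=3.000: state=(5.897)
t=3.200: state=(5.991)
t=3.400: state=(6.076)
t=3.600: state=(6.151)
t=3.800: state=(6.219)
t=4.000: state=(6.278)
t=4.200: state=(6.331)
t=4.400: state=(6.378)
t=4.600: state=(6.420)
t=4.800: state=(6.456)
t=4.940: state=(6.479)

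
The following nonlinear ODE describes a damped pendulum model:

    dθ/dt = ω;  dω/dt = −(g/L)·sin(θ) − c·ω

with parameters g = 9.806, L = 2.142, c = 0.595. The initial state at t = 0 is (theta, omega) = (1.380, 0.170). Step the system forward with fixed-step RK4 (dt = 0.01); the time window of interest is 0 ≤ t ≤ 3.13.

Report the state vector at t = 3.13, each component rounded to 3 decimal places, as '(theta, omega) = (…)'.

t=0.000: state=(1.380, 0.170)
step 1 (dt=0.01): k1=(0.170, -4.596), k2=(0.147, -4.583), k3=(0.147, -4.583), k4=(0.124, -4.570); state += dt/6·(k1+2k2+2k3+k4)
t=0.010: state=(1.381, 0.124)
t=0.020: state=(1.382, 0.079)
t=0.030: state=(1.383, 0.033)
continuing one RK4 step at a time; state shown every 20 steps (Δt=0.2):
t=0.200: state=(1.326, -0.694)
t=0.400: state=(1.111, -1.428)
t=0.600: state=(0.768, -1.964)
t=0.800: state=(0.346, -2.196)
t=1.000: state=(-0.086, -2.055)
t=1.200: state=(-0.454, -1.586)
t=1.400: state=(-0.707, -0.926)
t=1.600: state=(-0.821, -0.217)
t=1.800: state=(-0.798, 0.439)
t=2.000: state=(-0.655, 0.967)
t=2.200: state=(-0.424, 1.303)
t=2.400: state=(-0.149, 1.399)
t=2.600: state=(0.119, 1.251)
t=2.800: state=(0.338, 0.908)
t=3.000: state=(0.476, 0.458)
t=3.130: state=(0.515, 0.150)

(theta, omega) = (0.515, 0.150)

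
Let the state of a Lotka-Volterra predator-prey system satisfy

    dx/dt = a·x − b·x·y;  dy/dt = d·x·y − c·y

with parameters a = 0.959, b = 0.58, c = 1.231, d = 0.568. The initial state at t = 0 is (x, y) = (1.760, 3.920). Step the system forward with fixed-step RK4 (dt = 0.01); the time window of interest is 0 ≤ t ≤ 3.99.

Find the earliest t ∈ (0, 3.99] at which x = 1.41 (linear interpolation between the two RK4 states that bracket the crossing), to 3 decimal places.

t = 0.177

t=0.000: state=(1.760, 3.920)
step 1 (dt=0.01): k1=(-2.314, -0.907), k2=(-2.294, -0.931), k3=(-2.294, -0.931), k4=(-2.274, -0.956); state += dt/6·(k1+2k2+2k3+k4)
t=0.010: state=(1.737, 3.911)
t=0.020: state=(1.715, 3.901)
t=0.030: state=(1.692, 3.891)
t=0.170: state=(1.421, 3.705)
next step: t=0.180: state=(1.404, 3.689) — x has crossed 1.41
linear interpolation between t=0.170 (1.42124) and t=0.180 (1.40450) → t≈0.177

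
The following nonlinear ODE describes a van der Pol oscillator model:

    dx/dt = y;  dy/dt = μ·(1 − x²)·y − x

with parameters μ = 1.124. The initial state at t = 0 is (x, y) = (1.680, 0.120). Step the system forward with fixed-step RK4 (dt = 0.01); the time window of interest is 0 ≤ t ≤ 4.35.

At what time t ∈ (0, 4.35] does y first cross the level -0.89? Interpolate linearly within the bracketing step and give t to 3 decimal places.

t=0.000: state=(1.680, 0.120)
step 1 (dt=0.01): k1=(0.120, -1.926), k2=(0.110, -1.907), k3=(0.110, -1.907), k4=(0.101, -1.888); state += dt/6·(k1+2k2+2k3+k4)
t=0.010: state=(1.681, 0.101)
t=0.020: state=(1.682, 0.082)
t=0.030: state=(1.683, 0.064)
continuing one RK4 step at a time; state shown every 20 steps (Δt=0.2):
t=0.200: state=(1.670, -0.196)
t=0.400: state=(1.609, -0.408)
t=0.600: state=(1.511, -0.563)
t=0.800: state=(1.385, -0.697)
t=1.000: state=(1.232, -0.837)
t=1.060: state=(1.180, -0.883)
next step: t=1.070: state=(1.171, -0.891) — y has crossed -0.89
linear interpolation between t=1.060 (-0.88264) and t=1.070 (-0.89059) → t≈1.069

t = 1.069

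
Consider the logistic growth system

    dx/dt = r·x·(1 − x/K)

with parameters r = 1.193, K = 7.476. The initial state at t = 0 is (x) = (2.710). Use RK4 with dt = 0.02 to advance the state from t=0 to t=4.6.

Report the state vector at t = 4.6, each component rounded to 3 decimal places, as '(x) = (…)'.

(x) = (7.422)

t=0.000: state=(2.710)
step 1 (dt=0.02): k1=(2.061), k2=(2.068), k3=(2.068), k4=(2.074); state += dt/6·(k1+2k2+2k3+k4)
t=0.020: state=(2.751)
t=0.040: state=(2.793)
t=0.060: state=(2.835)
continuing one RK4 step at a time; state shown every 10 steps (Δt=0.2):
t=0.200: state=(3.134)
t=0.400: state=(3.575)
t=0.600: state=(4.020)
t=0.800: state=(4.458)
t=1.000: state=(4.875)
t=1.200: state=(5.264)
t=1.400: state=(5.617)
t=1.600: state=(5.930)
t=1.800: state=(6.202)
t=2.000: state=(6.435)
t=2.200: state=(6.631)
t=2.400: state=(6.794)
t=2.600: state=(6.928)
t=2.800: state=(7.038)
t=3.000: state=(7.126)
t=3.200: state=(7.198)
t=3.400: state=(7.255)
t=3.600: state=(7.301)
t=3.800: state=(7.337)
t=4.000: state=(7.366)
t=4.200: state=(7.389)
t=4.400: state=(7.408)
t=4.600: state=(7.422)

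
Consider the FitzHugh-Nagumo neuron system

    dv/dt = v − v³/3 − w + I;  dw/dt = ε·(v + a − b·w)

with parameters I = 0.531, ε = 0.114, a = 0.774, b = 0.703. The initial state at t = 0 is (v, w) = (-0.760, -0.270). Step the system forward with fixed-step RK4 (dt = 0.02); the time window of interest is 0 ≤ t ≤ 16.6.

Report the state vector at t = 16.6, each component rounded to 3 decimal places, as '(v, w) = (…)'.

t=0.000: state=(-0.760, -0.270)
step 1 (dt=0.02): k1=(0.187, 0.023), k2=(0.188, 0.023), k3=(0.188, 0.023), k4=(0.188, 0.024); state += dt/6·(k1+2k2+2k3+k4)
t=0.020: state=(-0.756, -0.270)
t=0.040: state=(-0.752, -0.269)
t=0.060: state=(-0.749, -0.269)
continuing one RK4 step at a time; state shown every 50 steps (Δt=1):
t=1.000: state=(-0.532, -0.236)
t=2.000: state=(-0.129, -0.171)
t=3.000: state=(0.751, -0.045)
t=4.000: state=(1.691, 0.186)
t=5.000: state=(1.797, 0.452)
t=6.000: state=(1.705, 0.694)
t=7.000: state=(1.588, 0.906)
t=8.000: state=(1.460, 1.088)
t=9.000: state=(1.317, 1.241)
t=10.000: state=(1.147, 1.365)
t=11.000: state=(0.924, 1.459)
t=12.000: state=(0.572, 1.515)
t=13.000: state=(-0.180, 1.510)
t=14.000: state=(-1.599, 1.380)
t=15.000: state=(-1.982, 1.153)
t=16.000: state=(-1.933, 0.934)
t=16.600: state=(-1.889, 0.814)

(v, w) = (-1.889, 0.814)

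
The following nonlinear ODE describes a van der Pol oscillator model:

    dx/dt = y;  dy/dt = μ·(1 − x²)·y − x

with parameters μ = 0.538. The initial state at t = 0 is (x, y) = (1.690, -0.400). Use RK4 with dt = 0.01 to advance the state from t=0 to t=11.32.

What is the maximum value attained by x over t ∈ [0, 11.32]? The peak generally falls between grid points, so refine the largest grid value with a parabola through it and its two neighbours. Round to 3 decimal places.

max x = 1.992

t=0.000: state=(1.690, -0.400)
step 1 (dt=0.01): k1=(-0.400, -1.291), k2=(-0.406, -1.284), k3=(-0.406, -1.284), k4=(-0.413, -1.277); state += dt/6·(k1+2k2+2k3+k4)
t=0.010: state=(1.686, -0.413)
t=0.020: state=(1.682, -0.426)
t=0.030: state=(1.677, -0.438)
continuing one RK4 step at a time; state shown every 50 steps (Δt=0.5):
t=0.500: state=(1.350, -0.930)
t=1.000: state=(0.765, -1.422)
t=1.500: state=(-0.087, -1.982)
t=2.000: state=(-1.129, -1.981)
t=2.500: state=(-1.838, -0.739)
t=3.000: state=(-1.913, 0.322)
t=3.500: state=(-1.604, 0.864)
t=4.000: state=(-1.064, 1.307)
t=4.500: state=(-0.276, 1.865)
t=5.000: state=(0.777, 2.227)
t=5.500: state=(1.712, 1.271)
t=6.000: state=(1.992, -0.049)
t=6.500: state=(1.781, -0.715)
t=7.000: state=(1.315, -1.143)
t=7.500: state=(0.624, -1.646)
t=8.000: state=(-0.346, -2.198)
t=8.500: state=(-1.419, -1.822)
t=9.000: state=(-1.971, -0.380)
t=9.500: state=(-1.908, 0.514)
t=10.000: state=(-1.527, 0.981)
t=10.500: state=(-0.928, 1.431)
t=11.000: state=(-0.071, 2.011)
t=11.320: state=(0.620, 2.254)
largest grid value and its neighbours: x(5.960)=1.99200, x(5.970)=1.99220, x(5.980)=1.99220
parabola through these three points peaks at t≈5.975 with x≈1.99222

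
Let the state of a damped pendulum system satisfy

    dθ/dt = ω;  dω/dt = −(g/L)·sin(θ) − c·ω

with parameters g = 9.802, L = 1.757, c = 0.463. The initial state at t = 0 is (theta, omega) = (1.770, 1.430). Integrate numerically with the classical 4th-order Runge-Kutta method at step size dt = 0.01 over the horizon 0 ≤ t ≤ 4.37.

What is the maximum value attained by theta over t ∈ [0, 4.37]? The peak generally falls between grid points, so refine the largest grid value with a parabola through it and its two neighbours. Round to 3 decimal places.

t=0.000: state=(1.770, 1.430)
step 1 (dt=0.01): k1=(1.430, -6.131), k2=(1.399, -6.108), k3=(1.399, -6.109), k4=(1.369, -6.086); state += dt/6·(k1+2k2+2k3+k4)
t=0.010: state=(1.784, 1.369)
t=0.020: state=(1.797, 1.308)
t=0.030: state=(1.810, 1.248)
continuing one RK4 step at a time; state shown every 20 steps (Δt=0.2):
t=0.200: state=(1.939, 0.288)
t=0.400: state=(1.893, -0.734)
t=0.600: state=(1.649, -1.708)
t=0.800: state=(1.215, -2.605)
t=1.000: state=(0.625, -3.214)
t=1.200: state=(-0.031, -3.232)
t=1.400: state=(-0.623, -2.593)
t=1.600: state=(-1.042, -1.567)
t=1.800: state=(-1.244, -0.452)
t=2.000: state=(-1.227, 0.600)
t=2.200: state=(-1.013, 1.511)
t=2.400: state=(-0.640, 2.163)
t=2.600: state=(-0.177, 2.391)
t=2.800: state=(0.282, 2.115)
t=3.000: state=(0.643, 1.442)
t=3.200: state=(0.846, 0.581)
t=3.400: state=(0.875, -0.288)
t=3.600: state=(0.739, -1.040)
t=3.800: state=(0.474, -1.560)
t=4.000: state=(0.138, -1.742)
t=4.200: state=(-0.197, -1.550)
t=4.370: state=(-0.429, -1.146)
largest grid value and its neighbours: theta(0.240)=1.94641, theta(0.250)=1.94691, theta(0.260)=1.94690
parabola through these three points peaks at t≈0.255 with theta≈1.94697

max theta = 1.947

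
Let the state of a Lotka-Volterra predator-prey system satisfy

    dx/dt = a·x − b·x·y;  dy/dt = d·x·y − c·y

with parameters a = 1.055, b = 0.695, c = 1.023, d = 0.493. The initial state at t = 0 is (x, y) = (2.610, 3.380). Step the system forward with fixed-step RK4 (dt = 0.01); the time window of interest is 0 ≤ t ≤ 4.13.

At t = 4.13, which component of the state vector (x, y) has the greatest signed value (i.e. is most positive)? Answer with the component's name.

largest component: x

t=0.000: state=(2.610, 3.380)
step 1 (dt=0.01): k1=(-3.378, 0.891), k2=(-3.364, 0.864), k3=(-3.364, 0.864), k4=(-3.350, 0.837); state += dt/6·(k1+2k2+2k3+k4)
t=0.010: state=(2.576, 3.389)
t=0.020: state=(2.543, 3.397)
t=0.030: state=(2.510, 3.404)
continuing one RK4 step at a time; state shown every 20 steps (Δt=0.2):
t=0.200: state=(2.000, 3.454)
t=0.400: state=(1.537, 3.347)
t=0.600: state=(1.210, 3.120)
t=0.800: state=(0.987, 2.831)
t=1.000: state=(0.840, 2.524)
t=1.200: state=(0.746, 2.223)
t=1.400: state=(0.690, 1.944)
t=1.600: state=(0.662, 1.693)
t=1.800: state=(0.656, 1.473)
t=2.000: state=(0.670, 1.281)
t=2.200: state=(0.700, 1.117)
t=2.400: state=(0.748, 0.977)
t=2.600: state=(0.813, 0.860)
t=2.800: state=(0.897, 0.762)
t=3.000: state=(1.002, 0.682)
t=3.200: state=(1.131, 0.617)
t=3.400: state=(1.286, 0.567)
t=3.600: state=(1.472, 0.529)
t=3.800: state=(1.692, 0.504)
t=4.000: state=(1.950, 0.491)
t=4.130: state=(2.140, 0.490)
compare at T: x=2.140, y=0.490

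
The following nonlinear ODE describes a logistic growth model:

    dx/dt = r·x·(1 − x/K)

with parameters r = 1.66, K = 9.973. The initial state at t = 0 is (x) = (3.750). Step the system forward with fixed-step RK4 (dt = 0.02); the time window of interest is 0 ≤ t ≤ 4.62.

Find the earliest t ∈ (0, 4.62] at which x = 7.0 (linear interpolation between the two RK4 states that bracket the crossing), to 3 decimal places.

t=0.000: state=(3.750)
step 1 (dt=0.02): k1=(3.884), k2=(3.900), k3=(3.900), k4=(3.915); state += dt/6·(k1+2k2+2k3+k4)
t=0.020: state=(3.828)
t=0.040: state=(3.907)
t=0.060: state=(3.986)
continuing one RK4 step at a time; state shown every 10 steps (Δt=0.2):
t=0.200: state=(4.553)
t=0.400: state=(5.378)
t=0.600: state=(6.183)
t=0.800: state=(6.927)
t=0.820: state=(6.997)
next step: t=0.840: state=(7.065) — x has crossed 7.0
linear interpolation between t=0.820 (6.99659) and t=0.840 (7.06545) → t≈0.821

t = 0.821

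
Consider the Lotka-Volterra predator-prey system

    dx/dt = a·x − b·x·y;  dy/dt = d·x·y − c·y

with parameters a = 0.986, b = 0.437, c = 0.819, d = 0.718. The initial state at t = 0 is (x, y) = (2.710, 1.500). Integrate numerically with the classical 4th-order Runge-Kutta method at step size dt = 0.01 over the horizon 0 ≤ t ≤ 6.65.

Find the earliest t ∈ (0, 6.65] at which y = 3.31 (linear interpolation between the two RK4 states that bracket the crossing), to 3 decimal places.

t=0.000: state=(2.710, 1.500)
step 1 (dt=0.01): k1=(0.896, 1.690), k2=(0.887, 1.705), k3=(0.887, 1.705), k4=(0.878, 1.719); state += dt/6·(k1+2k2+2k3+k4)
t=0.010: state=(2.719, 1.517)
t=0.020: state=(2.728, 1.534)
t=0.030: state=(2.736, 1.552)
continuing one RK4 step at a time; state shown every 25 steps (Δt=0.25):
t=0.250: state=(2.866, 2.021)
t=0.500: state=(2.831, 2.755)
t=0.650: state=(2.693, 3.283)
next step: t=0.660: state=(2.681, 3.320) — y has crossed 3.31
linear interpolation between t=0.650 (3.28325) and t=0.660 (3.31992) → t≈0.657

t = 0.657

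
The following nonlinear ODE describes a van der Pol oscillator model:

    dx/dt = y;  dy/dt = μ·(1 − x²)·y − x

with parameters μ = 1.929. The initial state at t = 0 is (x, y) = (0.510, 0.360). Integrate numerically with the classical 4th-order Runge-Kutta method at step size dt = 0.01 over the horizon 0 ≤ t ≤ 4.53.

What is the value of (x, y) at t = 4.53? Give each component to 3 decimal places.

(x, y) = (-1.309, 0.626)

t=0.000: state=(0.510, 0.360)
step 1 (dt=0.01): k1=(0.360, 0.004), k2=(0.360, 0.001), k3=(0.360, 0.001), k4=(0.360, -0.002); state += dt/6·(k1+2k2+2k3+k4)
t=0.010: state=(0.514, 0.360)
t=0.020: state=(0.517, 0.360)
t=0.030: state=(0.521, 0.360)
continuing one RK4 step at a time; state shown every 20 steps (Δt=0.2):
t=0.200: state=(0.581, 0.347)
t=0.400: state=(0.647, 0.303)
t=0.600: state=(0.700, 0.224)
t=0.800: state=(0.734, 0.113)
t=1.000: state=(0.743, -0.028)
t=1.200: state=(0.721, -0.194)
t=1.400: state=(0.663, -0.392)
t=1.600: state=(0.562, -0.638)
t=1.800: state=(0.403, -0.970)
t=2.000: state=(0.164, -1.450)
t=2.200: state=(-0.191, -2.126)
t=2.400: state=(-0.688, -2.794)
t=2.600: state=(-1.253, -2.635)
t=2.800: state=(-1.667, -1.425)
t=3.000: state=(-1.838, -0.387)
t=3.200: state=(-1.860, 0.089)
t=3.400: state=(-1.821, 0.277)
t=3.600: state=(-1.756, 0.360)
t=3.800: state=(-1.679, 0.412)
t=4.000: state=(-1.591, 0.458)
t=4.200: state=(-1.495, 0.510)
t=4.400: state=(-1.387, 0.574)
t=4.530: state=(-1.309, 0.626)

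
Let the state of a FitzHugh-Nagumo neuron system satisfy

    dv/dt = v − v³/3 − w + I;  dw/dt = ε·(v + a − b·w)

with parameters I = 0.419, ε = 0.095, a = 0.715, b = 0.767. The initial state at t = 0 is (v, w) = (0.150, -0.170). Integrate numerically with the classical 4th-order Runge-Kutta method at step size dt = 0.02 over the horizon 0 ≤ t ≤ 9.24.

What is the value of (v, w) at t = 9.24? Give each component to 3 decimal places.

(v, w) = (1.045, 1.271)

t=0.000: state=(0.150, -0.170)
step 1 (dt=0.02): k1=(0.738, 0.095), k2=(0.744, 0.095), k3=(0.744, 0.095), k4=(0.750, 0.096); state += dt/6·(k1+2k2+2k3+k4)
t=0.020: state=(0.165, -0.168)
t=0.040: state=(0.180, -0.166)
t=0.060: state=(0.195, -0.164)
continuing one RK4 step at a time; state shown every 25 steps (Δt=0.5):
t=0.500: state=(0.601, -0.114)
t=1.000: state=(1.163, -0.035)
t=1.500: state=(1.597, 0.065)
t=2.000: state=(1.773, 0.175)
t=2.500: state=(1.801, 0.286)
t=3.000: state=(1.778, 0.393)
t=3.500: state=(1.738, 0.494)
t=4.000: state=(1.692, 0.590)
t=4.500: state=(1.644, 0.680)
t=5.000: state=(1.594, 0.765)
t=5.500: state=(1.542, 0.844)
t=6.000: state=(1.489, 0.918)
t=6.500: state=(1.433, 0.986)
t=7.000: state=(1.374, 1.050)
t=7.500: state=(1.311, 1.108)
t=8.000: state=(1.244, 1.161)
t=8.500: state=(1.170, 1.210)
t=9.000: state=(1.088, 1.252)
t=9.240: state=(1.045, 1.271)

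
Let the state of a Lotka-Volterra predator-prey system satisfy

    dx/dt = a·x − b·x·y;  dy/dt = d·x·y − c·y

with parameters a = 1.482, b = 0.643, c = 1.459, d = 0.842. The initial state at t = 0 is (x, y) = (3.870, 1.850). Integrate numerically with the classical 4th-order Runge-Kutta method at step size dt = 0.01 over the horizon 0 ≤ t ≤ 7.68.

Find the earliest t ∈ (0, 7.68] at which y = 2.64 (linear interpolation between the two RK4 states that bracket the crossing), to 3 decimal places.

t=0.000: state=(3.870, 1.850)
step 1 (dt=0.01): k1=(1.132, 3.329), k2=(1.092, 3.368), k3=(1.091, 3.368), k4=(1.051, 3.407); state += dt/6·(k1+2k2+2k3+k4)
t=0.010: state=(3.881, 1.884)
t=0.020: state=(3.891, 1.918)
t=0.030: state=(3.900, 1.953)
t=0.190: state=(3.913, 2.626)
next step: t=0.200: state=(3.904, 2.675) — y has crossed 2.64
linear interpolation between t=0.190 (2.62606) and t=0.200 (2.67462) → t≈0.193

t = 0.193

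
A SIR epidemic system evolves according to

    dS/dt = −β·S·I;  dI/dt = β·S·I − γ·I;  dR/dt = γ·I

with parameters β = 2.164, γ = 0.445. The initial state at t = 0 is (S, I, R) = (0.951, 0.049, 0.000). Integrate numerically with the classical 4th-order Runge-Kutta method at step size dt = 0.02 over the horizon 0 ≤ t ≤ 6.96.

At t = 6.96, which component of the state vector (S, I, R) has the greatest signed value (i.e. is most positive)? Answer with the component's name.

largest component: R

t=0.000: state=(0.951, 0.049, 0.000)
step 1 (dt=0.02): k1=(-0.101, 0.079, 0.022), k2=(-0.102, 0.080, 0.022), k3=(-0.102, 0.080, 0.022), k4=(-0.104, 0.081, 0.023); state += dt/6·(k1+2k2+2k3+k4)
t=0.020: state=(0.949, 0.051, 0.000)
t=0.040: state=(0.947, 0.052, 0.001)
t=0.060: state=(0.945, 0.054, 0.001)
continuing one RK4 step at a time; state shown every 25 steps (Δt=0.5):
t=0.500: state=(0.877, 0.106, 0.017)
t=1.000: state=(0.744, 0.205, 0.050)
t=1.500: state=(0.557, 0.333, 0.110)
t=2.000: state=(0.365, 0.438, 0.197)
t=2.500: state=(0.221, 0.479, 0.300)
t=3.000: state=(0.132, 0.462, 0.406)
t=3.500: state=(0.082, 0.414, 0.503)
t=4.000: state=(0.054, 0.357, 0.589)
t=4.500: state=(0.038, 0.300, 0.662)
t=5.000: state=(0.028, 0.249, 0.723)
t=5.500: state=(0.022, 0.204, 0.773)
t=6.000: state=(0.018, 0.167, 0.815)
t=6.500: state=(0.015, 0.136, 0.848)
t=6.960: state=(0.014, 0.113, 0.874)
compare at T: S=0.014, I=0.113, R=0.874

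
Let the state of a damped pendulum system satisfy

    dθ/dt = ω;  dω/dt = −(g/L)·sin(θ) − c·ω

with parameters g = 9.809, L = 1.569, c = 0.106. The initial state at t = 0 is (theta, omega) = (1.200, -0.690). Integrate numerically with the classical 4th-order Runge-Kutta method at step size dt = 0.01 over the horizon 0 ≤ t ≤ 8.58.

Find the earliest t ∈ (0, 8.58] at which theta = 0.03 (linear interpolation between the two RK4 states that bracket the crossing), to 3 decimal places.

t=0.000: state=(1.200, -0.690)
step 1 (dt=0.01): k1=(-0.690, -5.754), k2=(-0.719, -5.743), k3=(-0.719, -5.743), k4=(-0.747, -5.731); state += dt/6·(k1+2k2+2k3+k4)
t=0.010: state=(1.193, -0.747)
t=0.020: state=(1.185, -0.805)
t=0.030: state=(1.177, -0.862)
continuing one RK4 step at a time; state shown every 50 steps (Δt=0.5):
t=0.500: state=(0.243, -2.766)
t=0.570: state=(0.047, -2.809)
next step: t=0.580: state=(0.019, -2.808) — theta has crossed 0.03
linear interpolation between t=0.570 (0.04691) and t=0.580 (0.01883) → t≈0.576

t = 0.576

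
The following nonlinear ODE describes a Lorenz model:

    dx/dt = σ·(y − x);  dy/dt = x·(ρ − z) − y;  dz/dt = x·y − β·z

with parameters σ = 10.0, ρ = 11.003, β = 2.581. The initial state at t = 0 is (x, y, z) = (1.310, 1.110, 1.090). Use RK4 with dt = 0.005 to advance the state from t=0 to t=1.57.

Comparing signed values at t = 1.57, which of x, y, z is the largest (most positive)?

t=0.000: state=(1.310, 1.110, 1.090)
step 1 (dt=0.005): k1=(-2.000, 11.876, -1.359), k2=(-1.653, 11.801, -1.317), k3=(-1.664, 11.810, -1.317), k4=(-1.326, 11.743, -1.275); state += dt/6·(k1+2k2+2k3+k4)
t=0.005: state=(1.302, 1.169, 1.083)
t=0.010: state=(1.297, 1.227, 1.077)
t=0.015: state=(1.295, 1.286, 1.072)
continuing one RK4 step at a time; state shown every 20 steps (Δt=0.1):
t=0.100: state=(1.619, 2.324, 1.058)
t=0.200: state=(2.660, 4.053, 1.417)
t=0.300: state=(4.452, 6.654, 2.788)
t=0.400: state=(6.942, 9.540, 6.346)
t=0.500: state=(8.951, 9.910, 12.143)
t=0.600: state=(8.291, 6.113, 15.774)
t=0.700: state=(5.470, 2.532, 14.713)
t=0.800: state=(3.068, 1.307, 12.019)
t=0.900: state=(1.895, 1.224, 9.539)
t=1.000: state=(1.562, 1.503, 7.567)
t=1.100: state=(1.696, 2.005, 6.093)
t=1.200: state=(2.168, 2.807, 5.113)
t=1.300: state=(2.999, 4.038, 4.729)
t=1.400: state=(4.262, 5.744, 5.231)
t=1.500: state=(5.887, 7.568, 7.080)
t=1.570: state=(6.973, 8.300, 9.232)
compare at T: x=6.973, y=8.300, z=9.232

largest component: z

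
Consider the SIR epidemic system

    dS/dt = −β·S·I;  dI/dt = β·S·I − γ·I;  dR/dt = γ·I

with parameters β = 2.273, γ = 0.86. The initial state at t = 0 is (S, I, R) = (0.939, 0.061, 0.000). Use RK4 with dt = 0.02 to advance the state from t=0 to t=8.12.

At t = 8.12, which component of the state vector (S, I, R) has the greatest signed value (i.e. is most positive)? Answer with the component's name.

largest component: R

t=0.000: state=(0.939, 0.061, 0.000)
step 1 (dt=0.02): k1=(-0.130, 0.078, 0.052), k2=(-0.132, 0.079, 0.053), k3=(-0.132, 0.079, 0.053), k4=(-0.133, 0.079, 0.054); state += dt/6·(k1+2k2+2k3+k4)
t=0.020: state=(0.936, 0.063, 0.001)
t=0.040: state=(0.934, 0.064, 0.002)
t=0.060: state=(0.931, 0.066, 0.003)
continuing one RK4 step at a time; state shown every 25 steps (Δt=0.5):
t=0.500: state=(0.854, 0.110, 0.036)
t=1.000: state=(0.726, 0.177, 0.097)
t=1.500: state=(0.572, 0.241, 0.188)
t=2.000: state=(0.425, 0.275, 0.300)
t=2.500: state=(0.311, 0.271, 0.419)
t=3.000: state=(0.232, 0.239, 0.529)
t=3.500: state=(0.181, 0.196, 0.623)
t=4.000: state=(0.148, 0.154, 0.698)
t=4.500: state=(0.127, 0.117, 0.756)
t=5.000: state=(0.114, 0.087, 0.799)
t=5.500: state=(0.104, 0.064, 0.832)
t=6.000: state=(0.098, 0.047, 0.855)
t=6.500: state=(0.094, 0.034, 0.872)
t=7.000: state=(0.091, 0.025, 0.885)
t=7.500: state=(0.088, 0.018, 0.894)
t=8.000: state=(0.087, 0.013, 0.900)
t=8.120: state=(0.087, 0.012, 0.902)
compare at T: S=0.087, I=0.012, R=0.902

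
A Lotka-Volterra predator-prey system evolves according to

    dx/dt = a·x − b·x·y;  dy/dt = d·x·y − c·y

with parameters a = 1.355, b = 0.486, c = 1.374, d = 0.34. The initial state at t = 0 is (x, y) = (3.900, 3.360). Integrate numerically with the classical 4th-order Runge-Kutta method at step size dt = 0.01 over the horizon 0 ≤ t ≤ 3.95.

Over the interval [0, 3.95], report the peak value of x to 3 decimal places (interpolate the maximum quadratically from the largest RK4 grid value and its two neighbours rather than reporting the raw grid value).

max x = 4.879

t=0.000: state=(3.900, 3.360)
step 1 (dt=0.01): k1=(-1.084, -0.161), k2=(-1.081, -0.167), k3=(-1.081, -0.167), k4=(-1.078, -0.174); state += dt/6·(k1+2k2+2k3+k4)
t=0.010: state=(3.889, 3.358)
t=0.020: state=(3.878, 3.357)
t=0.030: state=(3.868, 3.355)
continuing one RK4 step at a time; state shown every 20 steps (Δt=0.2):
t=0.200: state=(3.698, 3.305)
t=0.400: state=(3.532, 3.209)
t=0.600: state=(3.410, 3.086)
t=0.800: state=(3.335, 2.948)
t=1.000: state=(3.306, 2.807)
t=1.200: state=(3.322, 2.671)
t=1.400: state=(3.381, 2.548)
t=1.600: state=(3.479, 2.443)
t=1.800: state=(3.612, 2.362)
t=2.000: state=(3.776, 2.306)
t=2.200: state=(3.963, 2.279)
t=2.400: state=(4.164, 2.283)
t=2.600: state=(4.368, 2.318)
t=2.800: state=(4.558, 2.386)
t=3.000: state=(4.718, 2.485)
t=3.200: state=(4.830, 2.613)
t=3.400: state=(4.878, 2.763)
t=3.600: state=(4.852, 2.923)
t=3.800: state=(4.752, 3.080)
t=3.950: state=(4.634, 3.184)
largest grid value and its neighbours: x(3.420)=4.87874, x(3.430)=4.87887, x(3.440)=4.87882
parabola through these three points peaks at t≈3.432 with x≈4.87888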